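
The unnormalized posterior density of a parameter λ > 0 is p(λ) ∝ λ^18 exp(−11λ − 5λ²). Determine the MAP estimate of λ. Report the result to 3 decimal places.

ℓ'(λ) = 18/λ − 11 − 10λ. Setting this to zero and multiplying by λ: 10λ² + 11λ − 18 = 0.
λ = (−11 + √(11² + 4·10·18)) / (2·10) = (−11 + √841) / 20 = (−11 + 29)/20 = 9/10.
ℓ''(λ) = −18/λ² − 10 < 0, confirming a maximum.

λ̂_MAP = 0.900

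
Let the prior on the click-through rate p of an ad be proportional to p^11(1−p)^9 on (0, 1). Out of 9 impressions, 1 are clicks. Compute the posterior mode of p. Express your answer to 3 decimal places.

p̂_MAP = 0.414

The prior density ∝ p^11(1−p)^9 is the kernel of Beta(12, 10).
Data: 1 success in 9 trials. The binomial likelihood contributes p(1−p)^8, so the posterior is Beta(12+1, 10+8) = Beta(13, 18).
For Beta(a, b) with a, b > 1 the mode is (a−1)/(a+b−2) = 12/29 ≈ 0.414.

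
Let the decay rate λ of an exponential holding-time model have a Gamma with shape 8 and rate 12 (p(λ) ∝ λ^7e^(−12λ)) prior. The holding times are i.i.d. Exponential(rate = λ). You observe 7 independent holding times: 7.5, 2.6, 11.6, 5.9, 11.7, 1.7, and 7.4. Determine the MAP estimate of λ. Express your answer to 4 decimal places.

λ̂_MAP = 0.2318

The Exponential(rate=λ) likelihood is ∝ λ^n e^(−λΣtᵢ). Here n = 7 and Σtᵢ = 7.5 + 2.6 + 11.6 + 5.9 + 11.7 + 1.7 + 7.4 = 48.4.
Posterior ∝ λ^7e^(−12λ) · λ^7e^(−48.4λ) = λ^14e^(−60.4λ), i.e. Gamma(15, 60.4).
Mode = (a−1)/b = 14/60.4 ≈ 0.2318.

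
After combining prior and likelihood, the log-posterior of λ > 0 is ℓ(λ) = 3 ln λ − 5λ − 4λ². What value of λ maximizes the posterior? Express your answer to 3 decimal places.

λ̂_MAP = 0.375

ℓ'(λ) = 3/λ − 5 − 8λ. Setting this to zero and multiplying by λ: 8λ² + 5λ − 3 = 0.
λ = (−5 + √(5² + 4·8·3)) / (2·8) = (−5 + √121) / 16 = (−5 + 11)/16 = 3/8.
ℓ''(λ) = −3/λ² − 8 < 0, confirming a maximum.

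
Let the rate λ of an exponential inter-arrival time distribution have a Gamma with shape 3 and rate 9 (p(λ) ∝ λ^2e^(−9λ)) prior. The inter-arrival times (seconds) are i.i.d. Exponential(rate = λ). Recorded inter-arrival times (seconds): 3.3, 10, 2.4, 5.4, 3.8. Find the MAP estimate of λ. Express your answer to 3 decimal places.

The Exponential(rate=λ) likelihood is ∝ λ^n e^(−λΣtᵢ). Here n = 5 and Σtᵢ = 3.3 + 10 + 2.4 + 5.4 + 3.8 = 24.9.
Posterior ∝ λ^2e^(−9λ) · λ^5e^(−24.9λ) = λ^7e^(−33.9λ), i.e. Gamma(8, 33.9).
Mode = (a−1)/b = 7/33.9 ≈ 0.206.

λ̂_MAP = 0.206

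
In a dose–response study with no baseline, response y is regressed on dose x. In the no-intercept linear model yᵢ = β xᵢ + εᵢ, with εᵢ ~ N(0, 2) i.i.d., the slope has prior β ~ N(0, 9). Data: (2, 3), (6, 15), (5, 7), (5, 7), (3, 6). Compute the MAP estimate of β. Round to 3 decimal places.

β̂_MAP = 1.854

log p(β | y) = −Σ(yᵢ − βxᵢ)²/(2·2) − β²/(2·9) + const.
Setting the derivative to zero: Σxᵢ(yᵢ − βxᵢ)/2 − β/9 = 0, so β = Σxᵢyᵢ / (Σxᵢ² + σ²/τ²).
Σxᵢyᵢ = 2·3 + 6·15 + 5·7 + 5·7 + 3·6 = 184; Σxᵢ² = 99; σ²/τ² = 2/9.
β̂_MAP = 184 / (99 + 2/9) = 184/(893/9) = 1656/893 ≈ 1.854.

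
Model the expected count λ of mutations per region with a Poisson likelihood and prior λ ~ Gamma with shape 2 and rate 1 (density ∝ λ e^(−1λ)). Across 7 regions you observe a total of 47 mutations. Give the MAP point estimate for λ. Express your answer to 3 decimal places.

λ̂_MAP = 6.000

Σxᵢ = 47, n = 7.
Posterior ∝ λe^(−1λ) · λ^47e^(−7λ) = λ^48e^(−8λ), i.e. Gamma(shape=49, rate=8).
The mode of a Gamma(a, b) with a ≥ 1 (shape–rate) is (a−1)/b = 48/8 ≈ 6.000.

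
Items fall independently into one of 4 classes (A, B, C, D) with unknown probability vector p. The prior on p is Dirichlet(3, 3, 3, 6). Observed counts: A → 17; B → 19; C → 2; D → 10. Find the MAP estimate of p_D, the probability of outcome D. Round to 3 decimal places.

MAP estimate of p_D = 0.254

The posterior is Dirichlet(αᵢ + nᵢ) = Dirichlet(20, 22, 5, 16).
For a Dirichlet(a₁,…,a_K) with all aᵢ > 1, the mode has j-th component (aⱼ − 1)/(Σaᵢ − K).
Here Σaᵢ = 63 and K = 4, so p_D = (16 − 1)/(63 − 4) = 15/59 ≈ 0.254.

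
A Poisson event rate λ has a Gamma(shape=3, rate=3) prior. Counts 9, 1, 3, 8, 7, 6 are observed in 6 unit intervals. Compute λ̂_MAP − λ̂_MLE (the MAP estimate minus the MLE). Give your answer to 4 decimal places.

MAP − MLE = -1.6667

Σxᵢ = 34. Posterior is Gamma(37, 9); MAP = (37−1)/9 = 36/9 ≈ 4.00000.
MLE = x̄ = 34/6 ≈ 5.66667.
Difference = 36/9 − 34/6 = -5/3 ≈ -1.6667.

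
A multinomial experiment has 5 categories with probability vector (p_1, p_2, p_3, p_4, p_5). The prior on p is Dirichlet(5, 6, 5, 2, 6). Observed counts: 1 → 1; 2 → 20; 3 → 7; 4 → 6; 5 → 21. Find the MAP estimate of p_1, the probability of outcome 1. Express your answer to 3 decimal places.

MAP estimate: 0.068

The posterior is Dirichlet(αᵢ + nᵢ) = Dirichlet(6, 26, 12, 8, 27).
For a Dirichlet(a₁,…,a_K) with all aᵢ > 1, the mode has j-th component (aⱼ − 1)/(Σaᵢ − K).
Here Σaᵢ = 79 and K = 5, so p_1 = (6 − 1)/(79 − 5) = 5/74 ≈ 0.068.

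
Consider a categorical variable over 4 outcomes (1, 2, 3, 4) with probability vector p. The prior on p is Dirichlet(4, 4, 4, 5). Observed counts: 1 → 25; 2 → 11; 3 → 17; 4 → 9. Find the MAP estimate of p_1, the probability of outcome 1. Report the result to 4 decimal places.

The posterior is Dirichlet(αᵢ + nᵢ) = Dirichlet(29, 15, 21, 14).
For a Dirichlet(a₁,…,a_K) with all aᵢ > 1, the mode has j-th component (aⱼ − 1)/(Σaᵢ − K).
Here Σaᵢ = 79 and K = 4, so p_1 = (29 − 1)/(79 − 4) = 28/75 ≈ 0.3733.

MAP estimate: 0.3733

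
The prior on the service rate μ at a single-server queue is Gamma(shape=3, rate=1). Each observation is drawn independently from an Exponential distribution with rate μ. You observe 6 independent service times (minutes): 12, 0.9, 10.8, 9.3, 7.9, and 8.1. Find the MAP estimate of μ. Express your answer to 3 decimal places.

The Exponential(rate=μ) likelihood is ∝ μ^n e^(−μΣtᵢ). Here n = 6 and Σtᵢ = 12 + 0.9 + 10.8 + 9.3 + 7.9 + 8.1 = 49.
Posterior ∝ μ^2e^(−1μ) · μ^6e^(−49μ) = μ^8e^(−50μ), i.e. Gamma(9, 50).
Mode = (a−1)/b = 8/50 ≈ 0.160.

μ̂_MAP = 0.160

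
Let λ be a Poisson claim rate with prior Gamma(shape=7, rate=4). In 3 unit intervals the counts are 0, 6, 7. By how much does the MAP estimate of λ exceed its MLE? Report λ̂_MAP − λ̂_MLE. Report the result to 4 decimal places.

Σxᵢ = 13. Posterior is Gamma(20, 7); MAP = (20−1)/7 = 19/7 ≈ 2.71429.
MLE = x̄ = 13/3 ≈ 4.33333.
Difference = 19/7 − 13/3 = -34/21 ≈ -1.6190.

MAP − MLE = -1.6190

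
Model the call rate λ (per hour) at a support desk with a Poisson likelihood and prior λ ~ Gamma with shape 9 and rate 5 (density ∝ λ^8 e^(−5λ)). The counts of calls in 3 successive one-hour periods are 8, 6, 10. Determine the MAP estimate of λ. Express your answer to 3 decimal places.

λ̂_MAP = 4.000

Σxᵢ = 8+6+10 = 24, with n = 3.
Posterior ∝ λ^8e^(−5λ) · λ^24e^(−3λ) = λ^32e^(−8λ), i.e. Gamma(shape=33, rate=8).
The mode of a Gamma(a, b) with a ≥ 1 (shape–rate) is (a−1)/b = 32/8 ≈ 4.000.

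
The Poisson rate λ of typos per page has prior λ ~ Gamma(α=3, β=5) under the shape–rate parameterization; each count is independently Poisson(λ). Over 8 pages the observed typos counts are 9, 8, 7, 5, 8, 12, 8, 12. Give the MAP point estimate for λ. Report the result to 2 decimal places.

Σxᵢ = 9+8+7+5+8+12+8+12 = 69, with n = 8.
Posterior ∝ λ^2e^(−5λ) · λ^69e^(−8λ) = λ^71e^(−13λ), i.e. Gamma(shape=72, rate=13).
The mode of a Gamma(a, b) with a ≥ 1 (shape–rate) is (a−1)/b = 71/13 ≈ 5.46.

λ̂_MAP = 5.46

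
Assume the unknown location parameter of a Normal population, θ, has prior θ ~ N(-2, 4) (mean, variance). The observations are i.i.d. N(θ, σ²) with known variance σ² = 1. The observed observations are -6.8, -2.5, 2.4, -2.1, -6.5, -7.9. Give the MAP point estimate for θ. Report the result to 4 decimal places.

θ̂_MAP = -3.8240

n = 6; x̄ = ((-6.8) + (-2.5) + 2.4 + (-2.1) + (-6.5) + (-7.9))/6 = -23.4/6 = -3.9.
For a Normal prior and Normal likelihood with known variance, the posterior is Normal; its mode equals its mean, the precision-weighted average.
Prior precision 1/σ₀² = 1/4 = 0.25; data precision n/σ² = 6/1 = 6.
θ̂ = (0.25·(-2) + 6·(-3.9)) / (0.25 + 6) = (-23.9)/6.25 = -3.8240.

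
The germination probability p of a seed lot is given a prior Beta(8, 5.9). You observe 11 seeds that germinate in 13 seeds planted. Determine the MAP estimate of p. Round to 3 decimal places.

p̂_MAP = 0.723

Prior: Beta(8, 5.9).
Data: 11 successes in 13 trials. The binomial likelihood contributes p^11(1−p)^2, so the posterior is Beta(8+11, 5.9+2) = Beta(19, 7.9).
For Beta(a, b) with a, b > 1 the mode is (a−1)/(a+b−2) = 18/24.9 ≈ 0.723.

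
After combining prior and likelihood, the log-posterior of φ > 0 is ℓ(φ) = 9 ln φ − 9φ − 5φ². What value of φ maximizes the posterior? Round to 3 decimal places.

ℓ'(φ) = 9/φ − 9 − 10φ. Setting this to zero and multiplying by φ: 10φ² + 9φ − 9 = 0.
φ = (−9 + √(9² + 4·10·9)) / (2·10) = (−9 + √441) / 20 = (−9 + 21)/20 = 3/5.
ℓ''(φ) = −9/φ² − 10 < 0, confirming a maximum.

φ̂_MAP = 0.600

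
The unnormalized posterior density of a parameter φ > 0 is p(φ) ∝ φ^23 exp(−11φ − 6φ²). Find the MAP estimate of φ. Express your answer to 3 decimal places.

ℓ'(φ) = 23/φ − 11 − 12φ. Setting this to zero and multiplying by φ: 12φ² + 11φ − 23 = 0.
φ = (−11 + √(11² + 4·12·23)) / (2·12) = (−11 + √1225) / 24 = (−11 + 35)/24 = 1.
ℓ''(φ) = −23/φ² − 12 < 0, confirming a maximum.

φ̂_MAP = 1.000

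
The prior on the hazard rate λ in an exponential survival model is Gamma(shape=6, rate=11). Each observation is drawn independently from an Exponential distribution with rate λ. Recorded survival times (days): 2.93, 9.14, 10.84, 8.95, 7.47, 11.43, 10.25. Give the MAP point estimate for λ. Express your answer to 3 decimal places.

The Exponential(rate=λ) likelihood is ∝ λ^n e^(−λΣtᵢ). Here n = 7 and Σtᵢ = 2.93 + 9.14 + 10.84 + 8.95 + 7.47 + 11.43 + 10.25 = 61.01.
Posterior ∝ λ^5e^(−11λ) · λ^7e^(−61.01λ) = λ^12e^(−72.01λ), i.e. Gamma(13, 72.01).
Mode = (a−1)/b = 12/72.01 ≈ 0.167.

λ̂_MAP = 0.167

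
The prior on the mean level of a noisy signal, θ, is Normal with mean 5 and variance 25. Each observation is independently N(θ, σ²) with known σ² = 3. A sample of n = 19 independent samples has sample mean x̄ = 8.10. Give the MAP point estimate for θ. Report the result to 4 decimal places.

n = 19, x̄ = 8.10.
For a Normal prior and Normal likelihood with known variance, the posterior is Normal; its mode equals its mean, the precision-weighted average.
Prior precision 1/σ₀² = 1/25 = 0.04; data precision n/σ² = 19/3.
θ̂ = (0.04·5 + (19/3)·8.1) / (0.04 + 19/3) = 51.5/(478/75) = 7725/956 ≈ 8.0805.

θ̂_MAP = 8.0805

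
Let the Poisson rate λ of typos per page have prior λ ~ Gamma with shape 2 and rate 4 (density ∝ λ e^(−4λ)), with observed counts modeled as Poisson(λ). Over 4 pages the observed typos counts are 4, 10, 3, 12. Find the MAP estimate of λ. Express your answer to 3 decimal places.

λ̂_MAP = 3.750

Σxᵢ = 4+10+3+12 = 29, with n = 4.
Posterior ∝ λe^(−4λ) · λ^29e^(−4λ) = λ^30e^(−8λ), i.e. Gamma(shape=31, rate=8).
The mode of a Gamma(a, b) with a ≥ 1 (shape–rate) is (a−1)/b = 30/8 ≈ 3.750.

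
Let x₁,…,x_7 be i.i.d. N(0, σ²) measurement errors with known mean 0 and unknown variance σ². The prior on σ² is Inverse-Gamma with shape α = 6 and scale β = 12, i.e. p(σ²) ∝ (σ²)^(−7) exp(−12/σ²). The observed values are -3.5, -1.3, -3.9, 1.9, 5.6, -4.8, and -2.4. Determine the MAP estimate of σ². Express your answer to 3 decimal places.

Sum of squared deviations about the known mean: SS = (-3.5−0)² + (-1.3−0)² + (-3.9−0)² + (1.9−0)² + (5.6−0)² + (-4.8−0)² + (-2.4−0)² = 92.92.
The Normal likelihood contributes (σ²)^(−n/2) exp(−SS/(2σ²)), so the posterior is Inverse-Gamma(α + n/2, β + SS/2) = Inverse-Gamma(9.5, 58.46).
The mode of Inverse-Gamma(a, b) is b/(a+1) = 58.46/10.5 ≈ 5.568.

σ̂²_MAP = 5.568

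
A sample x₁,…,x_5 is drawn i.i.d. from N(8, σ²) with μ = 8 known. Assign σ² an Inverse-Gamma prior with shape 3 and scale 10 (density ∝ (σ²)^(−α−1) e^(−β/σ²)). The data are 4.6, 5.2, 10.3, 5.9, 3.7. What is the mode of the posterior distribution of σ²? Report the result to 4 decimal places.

σ̂²_MAP = 5.1992

Sum of squared deviations about the known mean: SS = (4.6−8)² + (5.2−8)² + (10.3−8)² + (5.9−8)² + (3.7−8)² = 47.59.
The Normal likelihood contributes (σ²)^(−n/2) exp(−SS/(2σ²)), so the posterior is Inverse-Gamma(α + n/2, β + SS/2) = Inverse-Gamma(5.5, 33.795).
The mode of Inverse-Gamma(a, b) is b/(a+1) = 33.795/6.5 ≈ 5.1992.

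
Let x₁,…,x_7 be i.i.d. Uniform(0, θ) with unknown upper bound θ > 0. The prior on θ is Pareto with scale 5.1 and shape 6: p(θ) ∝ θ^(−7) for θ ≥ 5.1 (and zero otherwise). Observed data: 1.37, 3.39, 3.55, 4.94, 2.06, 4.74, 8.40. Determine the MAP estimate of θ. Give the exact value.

The Uniform(0, θ) likelihood is θ^(−n) for θ ≥ max(xᵢ), zero otherwise. Here max(xᵢ) = 8.40.
Posterior ∝ θ^(−7) · θ^(−7) = θ^(−14) on θ ≥ max(5.1, 8.40) = 8.40.
This density is strictly decreasing in θ, so the posterior mode lies at the lower boundary of the support.

θ̂_MAP = 8.40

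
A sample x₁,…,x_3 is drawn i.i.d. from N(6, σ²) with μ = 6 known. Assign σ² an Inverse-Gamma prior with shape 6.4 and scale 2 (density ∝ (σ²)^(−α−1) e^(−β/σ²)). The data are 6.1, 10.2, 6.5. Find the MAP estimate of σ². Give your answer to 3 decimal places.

σ̂²_MAP = 1.230

Sum of squared deviations about the known mean: SS = (6.1−6)² + (10.2−6)² + (6.5−6)² = 17.9.
The Normal likelihood contributes (σ²)^(−n/2) exp(−SS/(2σ²)), so the posterior is Inverse-Gamma(α + n/2, β + SS/2) = Inverse-Gamma(7.9, 10.95).
The mode of Inverse-Gamma(a, b) is b/(a+1) = 10.95/8.9 ≈ 1.230.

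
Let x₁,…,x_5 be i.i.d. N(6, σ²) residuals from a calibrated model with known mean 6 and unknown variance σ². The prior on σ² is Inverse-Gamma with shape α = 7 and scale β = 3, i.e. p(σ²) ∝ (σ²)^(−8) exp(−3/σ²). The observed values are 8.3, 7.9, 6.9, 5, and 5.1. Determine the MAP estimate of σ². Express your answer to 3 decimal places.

Sum of squared deviations about the known mean: SS = (8.3−6)² + (7.9−6)² + (6.9−6)² + (5−6)² + (5.1−6)² = 11.52.
The Normal likelihood contributes (σ²)^(−n/2) exp(−SS/(2σ²)), so the posterior is Inverse-Gamma(α + n/2, β + SS/2) = Inverse-Gamma(9.5, 8.76).
The mode of Inverse-Gamma(a, b) is b/(a+1) = 8.76/10.5 ≈ 0.834.

σ̂²_MAP = 0.834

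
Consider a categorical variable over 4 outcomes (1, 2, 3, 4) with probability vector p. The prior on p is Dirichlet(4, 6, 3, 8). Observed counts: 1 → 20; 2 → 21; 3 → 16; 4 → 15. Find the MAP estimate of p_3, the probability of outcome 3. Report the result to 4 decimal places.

The posterior is Dirichlet(αᵢ + nᵢ) = Dirichlet(24, 27, 19, 23).
For a Dirichlet(a₁,…,a_K) with all aᵢ > 1, the mode has j-th component (aⱼ − 1)/(Σaᵢ − K).
Here Σaᵢ = 93 and K = 4, so p_3 = (19 − 1)/(93 − 4) = 18/89 ≈ 0.2022.

MAP estimate: 0.2022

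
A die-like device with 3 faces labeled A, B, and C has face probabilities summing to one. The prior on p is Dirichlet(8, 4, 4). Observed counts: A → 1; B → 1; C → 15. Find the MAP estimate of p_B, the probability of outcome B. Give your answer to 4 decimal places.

The posterior is Dirichlet(αᵢ + nᵢ) = Dirichlet(9, 5, 19).
For a Dirichlet(a₁,…,a_K) with all aᵢ > 1, the mode has j-th component (aⱼ − 1)/(Σaᵢ − K).
Here Σaᵢ = 33 and K = 3, so p_B = (5 − 1)/(33 − 3) = 4/30 ≈ 0.1333.

MAP estimate of p_B = 0.1333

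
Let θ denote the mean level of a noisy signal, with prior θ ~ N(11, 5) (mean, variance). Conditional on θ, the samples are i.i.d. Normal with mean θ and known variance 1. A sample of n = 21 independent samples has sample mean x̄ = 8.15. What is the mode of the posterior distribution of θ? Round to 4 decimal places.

n = 21, x̄ = 8.15.
For a Normal prior and Normal likelihood with known variance, the posterior is Normal; its mode equals its mean, the precision-weighted average.
Prior precision 1/σ₀² = 1/5 = 0.2; data precision n/σ² = 21/1 = 21.
θ̂ = (0.2·11 + 21·8.15) / (0.2 + 21) = 173.35/21.2 = 3467/424 ≈ 8.1769.

θ̂_MAP = 8.1769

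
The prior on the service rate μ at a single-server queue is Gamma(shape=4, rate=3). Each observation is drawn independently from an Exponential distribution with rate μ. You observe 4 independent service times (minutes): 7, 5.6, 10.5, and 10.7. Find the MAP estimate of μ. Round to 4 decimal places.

μ̂_MAP = 0.1902

The Exponential(rate=μ) likelihood is ∝ μ^n e^(−μΣtᵢ). Here n = 4 and Σtᵢ = 7 + 5.6 + 10.5 + 10.7 = 33.8.
Posterior ∝ μ^3e^(−3μ) · μ^4e^(−33.8μ) = μ^7e^(−36.8μ), i.e. Gamma(8, 36.8).
Mode = (a−1)/b = 7/36.8 ≈ 0.1902.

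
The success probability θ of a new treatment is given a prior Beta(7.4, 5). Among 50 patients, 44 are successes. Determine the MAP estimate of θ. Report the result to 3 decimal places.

Prior: Beta(7.4, 5).
Data: 44 successes in 50 trials. The binomial likelihood contributes θ^44(1−θ)^6, so the posterior is Beta(7.4+44, 5+6) = Beta(51.4, 11).
For Beta(a, b) with a, b > 1 the mode is (a−1)/(a+b−2) = 50.4/60.4 ≈ 0.834.

θ̂_MAP = 0.834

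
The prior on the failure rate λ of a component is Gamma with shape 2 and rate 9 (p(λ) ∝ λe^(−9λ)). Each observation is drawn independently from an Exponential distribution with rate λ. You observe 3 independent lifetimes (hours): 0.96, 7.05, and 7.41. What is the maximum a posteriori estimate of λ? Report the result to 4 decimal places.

The Exponential(rate=λ) likelihood is ∝ λ^n e^(−λΣtᵢ). Here n = 3 and Σtᵢ = 0.96 + 7.05 + 7.41 = 15.42.
Posterior ∝ λe^(−9λ) · λ^3e^(−15.42λ) = λ^4e^(−24.42λ), i.e. Gamma(5, 24.42).
Mode = (a−1)/b = 4/24.42 ≈ 0.1638.

λ̂_MAP = 0.1638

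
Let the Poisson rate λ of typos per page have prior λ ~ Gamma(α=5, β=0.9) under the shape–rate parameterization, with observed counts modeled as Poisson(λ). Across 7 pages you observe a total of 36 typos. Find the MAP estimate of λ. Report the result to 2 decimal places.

Σxᵢ = 36, n = 7.
Posterior ∝ λ^4e^(−0.9λ) · λ^36e^(−7λ) = λ^40e^(−7.9λ), i.e. Gamma(shape=41, rate=7.9).
The mode of a Gamma(a, b) with a ≥ 1 (shape–rate) is (a−1)/b = 40/7.9 ≈ 5.06.

λ̂_MAP = 5.06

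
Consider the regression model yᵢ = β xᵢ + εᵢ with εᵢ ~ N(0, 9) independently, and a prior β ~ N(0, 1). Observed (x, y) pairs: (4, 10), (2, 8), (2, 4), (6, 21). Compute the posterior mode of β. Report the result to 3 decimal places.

β̂_MAP = 2.754

log p(β | y) = −Σ(yᵢ − βxᵢ)²/(2·9) − β²/(2·1) + const.
Setting the derivative to zero: Σxᵢ(yᵢ − βxᵢ)/9 − β/1 = 0, so β = Σxᵢyᵢ / (Σxᵢ² + σ²/τ²).
Σxᵢyᵢ = 4·10 + 2·8 + 2·4 + 6·21 = 190; Σxᵢ² = 60; σ²/τ² = 9.
β̂_MAP = 190 / (60 + 9) = 190/69 ≈ 2.754.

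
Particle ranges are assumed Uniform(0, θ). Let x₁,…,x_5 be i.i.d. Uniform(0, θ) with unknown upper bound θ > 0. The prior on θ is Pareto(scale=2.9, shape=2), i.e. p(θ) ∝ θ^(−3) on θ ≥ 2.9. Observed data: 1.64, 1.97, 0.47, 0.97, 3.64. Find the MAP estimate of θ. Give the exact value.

θ̂_MAP = 3.64

The Uniform(0, θ) likelihood is θ^(−n) for θ ≥ max(xᵢ), zero otherwise. Here max(xᵢ) = 3.64.
Posterior ∝ θ^(−3) · θ^(−5) = θ^(−8) on θ ≥ max(2.9, 3.64) = 3.64.
This density is strictly decreasing in θ, so the posterior mode lies at the lower boundary of the support.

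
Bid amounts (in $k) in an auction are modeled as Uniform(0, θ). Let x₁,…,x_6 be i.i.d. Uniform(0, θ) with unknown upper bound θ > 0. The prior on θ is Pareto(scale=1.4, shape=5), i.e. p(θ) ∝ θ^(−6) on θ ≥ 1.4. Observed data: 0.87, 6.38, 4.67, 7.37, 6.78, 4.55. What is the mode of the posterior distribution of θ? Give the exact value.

The Uniform(0, θ) likelihood is θ^(−n) for θ ≥ max(xᵢ), zero otherwise. Here max(xᵢ) = 7.37.
Posterior ∝ θ^(−6) · θ^(−6) = θ^(−12) on θ ≥ max(1.4, 7.37) = 7.37.
This density is strictly decreasing in θ, so the posterior mode lies at the lower boundary of the support.

θ̂_MAP = 7.37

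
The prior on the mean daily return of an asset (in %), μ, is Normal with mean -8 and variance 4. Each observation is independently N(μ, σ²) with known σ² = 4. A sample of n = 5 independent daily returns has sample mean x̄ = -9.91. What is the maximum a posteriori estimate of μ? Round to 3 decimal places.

μ̂_MAP = -9.592

n = 5, x̄ = -9.91.
For a Normal prior and Normal likelihood with known variance, the posterior is Normal; its mode equals its mean, the precision-weighted average.
Prior precision 1/σ₀² = 1/4 = 0.25; data precision n/σ² = 5/4 = 1.25.
μ̂ = (0.25·(-8) + 1.25·(-9.91)) / (0.25 + 1.25) = (-14.3875)/1.5 = -1151/120 ≈ -9.592.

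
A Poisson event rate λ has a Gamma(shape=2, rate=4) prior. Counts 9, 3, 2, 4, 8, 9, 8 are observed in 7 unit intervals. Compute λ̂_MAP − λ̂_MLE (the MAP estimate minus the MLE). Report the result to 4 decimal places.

Σxᵢ = 43. Posterior is Gamma(45, 11); MAP = (45−1)/11 = 44/11 ≈ 4.00000.
MLE = x̄ = 43/7 ≈ 6.14286.
Difference = 44/11 − 43/7 = -15/7 ≈ -2.1429.

MAP − MLE = -2.1429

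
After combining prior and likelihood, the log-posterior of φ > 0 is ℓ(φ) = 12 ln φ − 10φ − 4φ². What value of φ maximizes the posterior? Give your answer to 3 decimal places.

ℓ'(φ) = 12/φ − 10 − 8φ. Setting this to zero and multiplying by φ: 8φ² + 10φ − 12 = 0.
φ = (−10 + √(10² + 4·8·12)) / (2·8) = (−10 + √484) / 16 = (−10 + 22)/16 = 3/4.
ℓ''(φ) = −12/φ² − 8 < 0, confirming a maximum.

φ̂_MAP = 0.750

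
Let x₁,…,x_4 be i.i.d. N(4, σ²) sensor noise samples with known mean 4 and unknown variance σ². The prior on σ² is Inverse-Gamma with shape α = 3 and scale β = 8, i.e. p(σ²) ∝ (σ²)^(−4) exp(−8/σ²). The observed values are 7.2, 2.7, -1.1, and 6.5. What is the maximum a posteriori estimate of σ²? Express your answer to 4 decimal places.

Sum of squared deviations about the known mean: SS = (7.2−4)² + (2.7−4)² + (-1.1−4)² + (6.5−4)² = 44.19.
The Normal likelihood contributes (σ²)^(−n/2) exp(−SS/(2σ²)), so the posterior is Inverse-Gamma(α + n/2, β + SS/2) = Inverse-Gamma(5, 30.095).
The mode of Inverse-Gamma(a, b) is b/(a+1) = 30.095/6 ≈ 5.0158.

σ̂²_MAP = 5.0158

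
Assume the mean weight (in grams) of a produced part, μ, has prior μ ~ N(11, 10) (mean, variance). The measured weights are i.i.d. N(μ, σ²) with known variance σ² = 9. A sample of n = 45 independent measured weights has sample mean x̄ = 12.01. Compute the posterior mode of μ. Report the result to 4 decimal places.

μ̂_MAP = 11.9902

n = 45, x̄ = 12.01.
For a Normal prior and Normal likelihood with known variance, the posterior is Normal; its mode equals its mean, the precision-weighted average.
Prior precision 1/σ₀² = 1/10 = 0.1; data precision n/σ² = 45/9 = 5.
μ̂ = (0.1·11 + 5·12.01) / (0.1 + 5) = 61.15/5.1 = 1223/102 ≈ 11.9902.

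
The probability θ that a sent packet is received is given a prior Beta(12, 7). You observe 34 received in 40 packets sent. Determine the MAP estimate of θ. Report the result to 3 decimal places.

θ̂_MAP = 0.789

Prior: Beta(12, 7).
Data: 34 successes in 40 trials. The binomial likelihood contributes θ^34(1−θ)^6, so the posterior is Beta(12+34, 7+6) = Beta(46, 13).
For Beta(a, b) with a, b > 1 the mode is (a−1)/(a+b−2) = 45/57 ≈ 0.789.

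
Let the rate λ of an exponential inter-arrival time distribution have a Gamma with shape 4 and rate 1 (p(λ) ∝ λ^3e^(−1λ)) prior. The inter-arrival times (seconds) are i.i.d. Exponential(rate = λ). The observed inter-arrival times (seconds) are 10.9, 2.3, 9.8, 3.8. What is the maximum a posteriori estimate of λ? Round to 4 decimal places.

The Exponential(rate=λ) likelihood is ∝ λ^n e^(−λΣtᵢ). Here n = 4 and Σtᵢ = 10.9 + 2.3 + 9.8 + 3.8 = 26.8.
Posterior ∝ λ^3e^(−1λ) · λ^4e^(−26.8λ) = λ^7e^(−27.8λ), i.e. Gamma(8, 27.8).
Mode = (a−1)/b = 7/27.8 ≈ 0.2518.

λ̂_MAP = 0.2518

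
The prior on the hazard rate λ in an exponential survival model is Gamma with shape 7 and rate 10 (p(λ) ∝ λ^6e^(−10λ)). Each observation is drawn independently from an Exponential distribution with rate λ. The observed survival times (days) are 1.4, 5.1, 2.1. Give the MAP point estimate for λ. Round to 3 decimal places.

λ̂_MAP = 0.484

The Exponential(rate=λ) likelihood is ∝ λ^n e^(−λΣtᵢ). Here n = 3 and Σtᵢ = 1.4 + 5.1 + 2.1 = 8.6.
Posterior ∝ λ^6e^(−10λ) · λ^3e^(−8.6λ) = λ^9e^(−18.6λ), i.e. Gamma(10, 18.6).
Mode = (a−1)/b = 9/18.6 ≈ 0.484.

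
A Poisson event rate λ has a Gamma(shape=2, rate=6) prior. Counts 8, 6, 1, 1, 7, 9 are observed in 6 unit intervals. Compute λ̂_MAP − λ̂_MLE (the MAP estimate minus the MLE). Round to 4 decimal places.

MAP − MLE = -2.5833

Σxᵢ = 32. Posterior is Gamma(34, 12); MAP = (34−1)/12 = 33/12 ≈ 2.75000.
MLE = x̄ = 32/6 ≈ 5.33333.
Difference = 33/12 − 32/6 = -31/12 ≈ -2.5833.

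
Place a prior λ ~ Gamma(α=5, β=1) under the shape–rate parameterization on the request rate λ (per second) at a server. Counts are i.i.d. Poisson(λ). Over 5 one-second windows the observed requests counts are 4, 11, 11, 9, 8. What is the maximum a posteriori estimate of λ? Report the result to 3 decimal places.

λ̂_MAP = 7.833

Σxᵢ = 4+11+11+9+8 = 43, with n = 5.
Posterior ∝ λ^4e^(−1λ) · λ^43e^(−5λ) = λ^47e^(−6λ), i.e. Gamma(shape=48, rate=6).
The mode of a Gamma(a, b) with a ≥ 1 (shape–rate) is (a−1)/b = 47/6 ≈ 7.833.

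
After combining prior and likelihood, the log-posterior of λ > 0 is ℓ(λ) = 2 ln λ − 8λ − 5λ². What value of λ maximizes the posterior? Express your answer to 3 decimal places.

λ̂_MAP = 0.200

ℓ'(λ) = 2/λ − 8 − 10λ. Setting this to zero and multiplying by λ: 10λ² + 8λ − 2 = 0.
λ = (−8 + √(8² + 4·10·2)) / (2·10) = (−8 + √144) / 20 = (−8 + 12)/20 = 1/5.
ℓ''(λ) = −2/λ² − 10 < 0, confirming a maximum.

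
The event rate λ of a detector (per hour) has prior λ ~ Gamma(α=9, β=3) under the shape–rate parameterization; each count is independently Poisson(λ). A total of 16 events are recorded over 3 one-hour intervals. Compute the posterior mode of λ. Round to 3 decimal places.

Σxᵢ = 16, n = 3.
Posterior ∝ λ^8e^(−3λ) · λ^16e^(−3λ) = λ^24e^(−6λ), i.e. Gamma(shape=25, rate=6).
The mode of a Gamma(a, b) with a ≥ 1 (shape–rate) is (a−1)/b = 24/6 ≈ 4.000.

λ̂_MAP = 4.000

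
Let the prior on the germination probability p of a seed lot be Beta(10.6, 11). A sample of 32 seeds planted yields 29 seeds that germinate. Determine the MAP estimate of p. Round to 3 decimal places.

Prior: Beta(10.6, 11).
Data: 29 successes in 32 trials. The binomial likelihood contributes p^29(1−p)^3, so the posterior is Beta(10.6+29, 11+3) = Beta(39.6, 14).
For Beta(a, b) with a, b > 1 the mode is (a−1)/(a+b−2) = 38.6/51.6 ≈ 0.748.

p̂_MAP = 0.748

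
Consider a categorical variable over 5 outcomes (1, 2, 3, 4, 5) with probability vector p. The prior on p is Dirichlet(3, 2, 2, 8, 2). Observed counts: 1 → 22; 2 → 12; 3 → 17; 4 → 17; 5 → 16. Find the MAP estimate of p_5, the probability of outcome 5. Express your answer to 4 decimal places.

The posterior is Dirichlet(αᵢ + nᵢ) = Dirichlet(25, 14, 19, 25, 18).
For a Dirichlet(a₁,…,a_K) with all aᵢ > 1, the mode has j-th component (aⱼ − 1)/(Σaᵢ − K).
Here Σaᵢ = 101 and K = 5, so p_5 = (18 − 1)/(101 − 5) = 17/96 ≈ 0.1771.

MAP estimate: 0.1771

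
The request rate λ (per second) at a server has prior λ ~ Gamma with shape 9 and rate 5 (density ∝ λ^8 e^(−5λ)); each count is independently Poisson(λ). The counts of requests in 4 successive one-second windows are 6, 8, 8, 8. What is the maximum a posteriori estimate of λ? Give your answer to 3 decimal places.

Σxᵢ = 6+8+8+8 = 30, with n = 4.
Posterior ∝ λ^8e^(−5λ) · λ^30e^(−4λ) = λ^38e^(−9λ), i.e. Gamma(shape=39, rate=9).
The mode of a Gamma(a, b) with a ≥ 1 (shape–rate) is (a−1)/b = 38/9 ≈ 4.222.

λ̂_MAP = 4.222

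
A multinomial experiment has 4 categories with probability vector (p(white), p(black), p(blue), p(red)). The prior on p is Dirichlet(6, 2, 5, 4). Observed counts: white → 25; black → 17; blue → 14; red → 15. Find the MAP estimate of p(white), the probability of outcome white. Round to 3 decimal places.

MAP estimate of p(white) = 0.357

The posterior is Dirichlet(αᵢ + nᵢ) = Dirichlet(31, 19, 19, 19).
For a Dirichlet(a₁,…,a_K) with all aᵢ > 1, the mode has j-th component (aⱼ − 1)/(Σaᵢ − K).
Here Σaᵢ = 88 and K = 4, so p(white) = (31 − 1)/(88 − 4) = 30/84 ≈ 0.357.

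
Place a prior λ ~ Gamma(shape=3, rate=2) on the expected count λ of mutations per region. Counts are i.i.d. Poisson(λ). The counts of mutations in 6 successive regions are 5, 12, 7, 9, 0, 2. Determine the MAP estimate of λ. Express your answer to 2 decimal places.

Σxᵢ = 5+12+7+9+0+2 = 35, with n = 6.
Posterior ∝ λ^2e^(−2λ) · λ^35e^(−6λ) = λ^37e^(−8λ), i.e. Gamma(shape=38, rate=8).
The mode of a Gamma(a, b) with a ≥ 1 (shape–rate) is (a−1)/b = 37/8 ≈ 4.63.

λ̂_MAP = 4.63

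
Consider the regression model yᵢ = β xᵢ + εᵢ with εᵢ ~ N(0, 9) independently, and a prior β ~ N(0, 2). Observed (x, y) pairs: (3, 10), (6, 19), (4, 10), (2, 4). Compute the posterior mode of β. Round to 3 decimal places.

β̂_MAP = 2.763

log p(β | y) = −Σ(yᵢ − βxᵢ)²/(2·9) − β²/(2·2) + const.
Setting the derivative to zero: Σxᵢ(yᵢ − βxᵢ)/9 − β/2 = 0, so β = Σxᵢyᵢ / (Σxᵢ² + σ²/τ²).
Σxᵢyᵢ = 3·10 + 6·19 + 4·10 + 2·4 = 192; Σxᵢ² = 65; σ²/τ² = 4.5.
β̂_MAP = 192 / (65 + 4.5) = 192/69.5 ≈ 2.763.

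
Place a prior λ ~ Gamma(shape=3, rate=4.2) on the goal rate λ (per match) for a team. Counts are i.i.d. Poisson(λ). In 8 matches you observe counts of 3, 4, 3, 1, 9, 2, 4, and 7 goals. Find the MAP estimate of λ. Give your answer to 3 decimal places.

λ̂_MAP = 2.869

Σxᵢ = 3+4+3+1+9+2+4+7 = 33, with n = 8.
Posterior ∝ λ^2e^(−4.2λ) · λ^33e^(−8λ) = λ^35e^(−12.2λ), i.e. Gamma(shape=36, rate=12.2).
The mode of a Gamma(a, b) with a ≥ 1 (shape–rate) is (a−1)/b = 35/12.2 ≈ 2.869.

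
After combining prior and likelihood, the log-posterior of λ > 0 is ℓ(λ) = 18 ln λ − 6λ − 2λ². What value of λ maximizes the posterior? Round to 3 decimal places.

ℓ'(λ) = 18/λ − 6 − 4λ. Setting this to zero and multiplying by λ: 4λ² + 6λ − 18 = 0.
λ = (−6 + √(6² + 4·4·18)) / (2·4) = (−6 + √324) / 8 = (−6 + 18)/8 = 3/2.
ℓ''(λ) = −18/λ² − 4 < 0, confirming a maximum.

λ̂_MAP = 1.500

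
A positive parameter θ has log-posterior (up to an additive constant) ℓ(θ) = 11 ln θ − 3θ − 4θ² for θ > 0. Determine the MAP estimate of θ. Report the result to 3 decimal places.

ℓ'(θ) = 11/θ − 3 − 8θ. Setting this to zero and multiplying by θ: 8θ² + 3θ − 11 = 0.
θ = (−3 + √(3² + 4·8·11)) / (2·8) = (−3 + √361) / 16 = (−3 + 19)/16 = 1.
ℓ''(θ) = −11/θ² − 8 < 0, confirming a maximum.

θ̂_MAP = 1.000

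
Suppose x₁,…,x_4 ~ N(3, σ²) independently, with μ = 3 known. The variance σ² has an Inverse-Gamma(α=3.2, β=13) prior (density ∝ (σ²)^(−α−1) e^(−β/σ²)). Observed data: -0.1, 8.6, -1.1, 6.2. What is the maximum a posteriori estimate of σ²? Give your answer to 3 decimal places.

σ̂²_MAP = 7.582

Sum of squared deviations about the known mean: SS = (-0.1−3)² + (8.6−3)² + (-1.1−3)² + (6.2−3)² = 68.02.
The Normal likelihood contributes (σ²)^(−n/2) exp(−SS/(2σ²)), so the posterior is Inverse-Gamma(α + n/2, β + SS/2) = Inverse-Gamma(5.2, 47.01).
The mode of Inverse-Gamma(a, b) is b/(a+1) = 47.01/6.2 ≈ 7.582.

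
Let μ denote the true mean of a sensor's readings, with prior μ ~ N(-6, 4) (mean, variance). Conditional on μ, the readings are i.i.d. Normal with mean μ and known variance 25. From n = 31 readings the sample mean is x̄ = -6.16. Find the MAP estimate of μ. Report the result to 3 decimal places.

μ̂_MAP = -6.133

n = 31, x̄ = -6.16.
For a Normal prior and Normal likelihood with known variance, the posterior is Normal; its mode equals its mean, the precision-weighted average.
Prior precision 1/σ₀² = 1/4 = 0.25; data precision n/σ² = 31/25 = 1.24.
μ̂ = (0.25·(-6) + 1.24·(-6.16)) / (0.25 + 1.24) = (-9.1384)/1.49 = -22846/3725 ≈ -6.133.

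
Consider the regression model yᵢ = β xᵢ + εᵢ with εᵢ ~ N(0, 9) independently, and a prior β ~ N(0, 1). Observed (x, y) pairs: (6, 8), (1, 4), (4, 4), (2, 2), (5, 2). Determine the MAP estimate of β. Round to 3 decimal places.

log p(β | y) = −Σ(yᵢ − βxᵢ)²/(2·9) − β²/(2·1) + const.
Setting the derivative to zero: Σxᵢ(yᵢ − βxᵢ)/9 − β/1 = 0, so β = Σxᵢyᵢ / (Σxᵢ² + σ²/τ²).
Σxᵢyᵢ = 6·8 + 1·4 + 4·4 + 2·2 + 5·2 = 82; Σxᵢ² = 82; σ²/τ² = 9.
β̂_MAP = 82 / (82 + 9) = 82/91 ≈ 0.901.

β̂_MAP = 0.901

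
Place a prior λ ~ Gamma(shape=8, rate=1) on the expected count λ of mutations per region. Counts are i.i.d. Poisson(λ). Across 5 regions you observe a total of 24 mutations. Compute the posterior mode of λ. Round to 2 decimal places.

Σxᵢ = 24, n = 5.
Posterior ∝ λ^7e^(−1λ) · λ^24e^(−5λ) = λ^31e^(−6λ), i.e. Gamma(shape=32, rate=6).
The mode of a Gamma(a, b) with a ≥ 1 (shape–rate) is (a−1)/b = 31/6 ≈ 5.17.

λ̂_MAP = 5.17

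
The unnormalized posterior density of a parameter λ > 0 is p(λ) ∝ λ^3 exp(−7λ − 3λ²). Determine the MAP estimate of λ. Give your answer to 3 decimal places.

ℓ'(λ) = 3/λ − 7 − 6λ. Setting this to zero and multiplying by λ: 6λ² + 7λ − 3 = 0.
λ = (−7 + √(7² + 4·6·3)) / (2·6) = (−7 + √121) / 12 = (−7 + 11)/12 = 1/3.
ℓ''(λ) = −3/λ² − 6 < 0, confirming a maximum.

λ̂_MAP = 0.333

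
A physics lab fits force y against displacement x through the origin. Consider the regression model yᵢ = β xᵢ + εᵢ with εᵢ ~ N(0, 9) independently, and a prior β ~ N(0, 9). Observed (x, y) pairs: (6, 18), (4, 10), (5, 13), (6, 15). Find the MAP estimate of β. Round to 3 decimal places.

β̂_MAP = 2.658

log p(β | y) = −Σ(yᵢ − βxᵢ)²/(2·9) − β²/(2·9) + const.
Setting the derivative to zero: Σxᵢ(yᵢ − βxᵢ)/9 − β/9 = 0, so β = Σxᵢyᵢ / (Σxᵢ² + σ²/τ²).
Σxᵢyᵢ = 6·18 + 4·10 + 5·13 + 6·15 = 303; Σxᵢ² = 113; σ²/τ² = 1.
β̂_MAP = 303 / (113 + 1) = 303/114 ≈ 2.658.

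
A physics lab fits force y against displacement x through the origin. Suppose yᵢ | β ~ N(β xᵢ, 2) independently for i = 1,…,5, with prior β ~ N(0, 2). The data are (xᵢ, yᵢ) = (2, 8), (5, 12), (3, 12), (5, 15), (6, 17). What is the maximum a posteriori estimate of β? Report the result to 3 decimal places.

log p(β | y) = −Σ(yᵢ − βxᵢ)²/(2·2) − β²/(2·2) + const.
Setting the derivative to zero: Σxᵢ(yᵢ − βxᵢ)/2 − β/2 = 0, so β = Σxᵢyᵢ / (Σxᵢ² + σ²/τ²).
Σxᵢyᵢ = 2·8 + 5·12 + 3·12 + 5·15 + 6·17 = 289; Σxᵢ² = 99; σ²/τ² = 1.
β̂_MAP = 289 / (99 + 1) = 289/100 ≈ 2.890.

β̂_MAP = 2.890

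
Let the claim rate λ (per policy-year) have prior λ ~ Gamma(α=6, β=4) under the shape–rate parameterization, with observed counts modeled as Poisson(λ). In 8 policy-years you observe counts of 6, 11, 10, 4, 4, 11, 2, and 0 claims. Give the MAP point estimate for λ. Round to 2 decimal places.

λ̂_MAP = 4.42

Σxᵢ = 6+11+10+4+4+11+2+0 = 48, with n = 8.
Posterior ∝ λ^5e^(−4λ) · λ^48e^(−8λ) = λ^53e^(−12λ), i.e. Gamma(shape=54, rate=12).
The mode of a Gamma(a, b) with a ≥ 1 (shape–rate) is (a−1)/b = 53/12 ≈ 4.42.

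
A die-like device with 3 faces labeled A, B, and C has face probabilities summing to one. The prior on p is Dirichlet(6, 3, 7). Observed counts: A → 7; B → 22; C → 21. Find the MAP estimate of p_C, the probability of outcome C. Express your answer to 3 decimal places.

The posterior is Dirichlet(αᵢ + nᵢ) = Dirichlet(13, 25, 28).
For a Dirichlet(a₁,…,a_K) with all aᵢ > 1, the mode has j-th component (aⱼ − 1)/(Σaᵢ − K).
Here Σaᵢ = 66 and K = 3, so p_C = (28 − 1)/(66 − 3) = 27/63 ≈ 0.429.

MAP estimate of p_C = 0.429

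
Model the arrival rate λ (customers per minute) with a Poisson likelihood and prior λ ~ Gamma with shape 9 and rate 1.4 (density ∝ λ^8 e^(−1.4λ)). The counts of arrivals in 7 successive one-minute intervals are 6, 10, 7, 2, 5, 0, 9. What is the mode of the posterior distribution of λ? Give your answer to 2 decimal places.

λ̂_MAP = 5.60

Σxᵢ = 6+10+7+2+5+0+9 = 39, with n = 7.
Posterior ∝ λ^8e^(−1.4λ) · λ^39e^(−7λ) = λ^47e^(−8.4λ), i.e. Gamma(shape=48, rate=8.4).
The mode of a Gamma(a, b) with a ≥ 1 (shape–rate) is (a−1)/b = 47/8.4 ≈ 5.60.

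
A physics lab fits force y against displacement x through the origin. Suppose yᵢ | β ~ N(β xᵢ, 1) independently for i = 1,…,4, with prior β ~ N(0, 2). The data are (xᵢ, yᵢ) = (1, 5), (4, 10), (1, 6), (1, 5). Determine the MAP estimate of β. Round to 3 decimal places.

log p(β | y) = −Σ(yᵢ − βxᵢ)²/(2·1) − β²/(2·2) + const.
Setting the derivative to zero: Σxᵢ(yᵢ − βxᵢ)/1 − β/2 = 0, so β = Σxᵢyᵢ / (Σxᵢ² + σ²/τ²).
Σxᵢyᵢ = 1·5 + 4·10 + 1·6 + 1·5 = 56; Σxᵢ² = 19; σ²/τ² = 0.5.
β̂_MAP = 56 / (19 + 0.5) = 56/19.5 ≈ 2.872.

β̂_MAP = 2.872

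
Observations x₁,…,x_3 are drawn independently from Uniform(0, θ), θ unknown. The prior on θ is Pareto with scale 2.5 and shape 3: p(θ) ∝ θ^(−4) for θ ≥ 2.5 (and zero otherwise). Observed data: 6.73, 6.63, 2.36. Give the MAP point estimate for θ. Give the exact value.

The Uniform(0, θ) likelihood is θ^(−n) for θ ≥ max(xᵢ), zero otherwise. Here max(xᵢ) = 6.73.
Posterior ∝ θ^(−4) · θ^(−3) = θ^(−7) on θ ≥ max(2.5, 6.73) = 6.73.
This density is strictly decreasing in θ, so the posterior mode lies at the lower boundary of the support.

θ̂_MAP = 6.73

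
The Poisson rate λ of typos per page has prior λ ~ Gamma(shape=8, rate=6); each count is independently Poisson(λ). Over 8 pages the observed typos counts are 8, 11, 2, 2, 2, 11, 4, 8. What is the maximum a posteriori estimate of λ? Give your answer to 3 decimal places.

Σxᵢ = 8+11+2+2+2+11+4+8 = 48, with n = 8.
Posterior ∝ λ^7e^(−6λ) · λ^48e^(−8λ) = λ^55e^(−14λ), i.e. Gamma(shape=56, rate=14).
The mode of a Gamma(a, b) with a ≥ 1 (shape–rate) is (a−1)/b = 55/14 ≈ 3.929.

λ̂_MAP = 3.929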